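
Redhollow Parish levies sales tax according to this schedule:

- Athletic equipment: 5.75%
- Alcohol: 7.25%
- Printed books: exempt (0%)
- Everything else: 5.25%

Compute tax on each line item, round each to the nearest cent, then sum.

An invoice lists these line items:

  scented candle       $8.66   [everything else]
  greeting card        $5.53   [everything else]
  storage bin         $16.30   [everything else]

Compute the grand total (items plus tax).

Scented candle $8.66: everything else → 5.25% → $0.45
Greeting card $5.53: everything else → 5.25% → $0.29
Storage bin $16.30: everything else → 5.25% → $0.86
Subtotal = $30.49; tax = $1.60; total due = $32.09

$32.09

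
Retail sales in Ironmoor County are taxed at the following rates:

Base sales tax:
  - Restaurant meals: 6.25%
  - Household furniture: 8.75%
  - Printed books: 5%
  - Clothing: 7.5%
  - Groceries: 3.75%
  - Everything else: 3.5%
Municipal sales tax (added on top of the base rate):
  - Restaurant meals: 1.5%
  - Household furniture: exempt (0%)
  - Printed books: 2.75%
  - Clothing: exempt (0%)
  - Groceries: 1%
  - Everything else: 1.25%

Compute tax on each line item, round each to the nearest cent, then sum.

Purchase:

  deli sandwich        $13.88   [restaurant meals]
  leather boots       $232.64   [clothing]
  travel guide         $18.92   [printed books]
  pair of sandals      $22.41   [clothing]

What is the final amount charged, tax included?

Deli sandwich $13.88: restaurant meals → 6.25% + 1.5% municipal = 7.75% → $1.08
Leather boots $232.64: clothing → 7.5% + 0% municipal = 7.5% → $17.45
Travel guide $18.92: printed books → 5% + 2.75% municipal = 7.75% → $1.47
Pair of sandals $22.41: clothing → 7.5% + 0% municipal = 7.5% → $1.68
Subtotal = $287.85; tax = $21.68; total due = $309.53

$309.53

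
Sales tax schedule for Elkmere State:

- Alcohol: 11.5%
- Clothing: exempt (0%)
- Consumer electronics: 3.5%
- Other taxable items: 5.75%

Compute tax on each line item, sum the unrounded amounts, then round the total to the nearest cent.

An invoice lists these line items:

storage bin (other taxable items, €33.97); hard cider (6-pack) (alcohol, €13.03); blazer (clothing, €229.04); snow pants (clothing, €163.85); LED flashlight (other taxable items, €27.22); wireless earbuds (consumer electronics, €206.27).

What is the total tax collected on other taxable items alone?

€3.52

Storage bin €33.97: other taxable items → 5.75% → €1.953275
LED flashlight €27.22: other taxable items → 5.75% → €1.56515
Tax on other taxable items: unrounded sum = €3.518425 → €3.52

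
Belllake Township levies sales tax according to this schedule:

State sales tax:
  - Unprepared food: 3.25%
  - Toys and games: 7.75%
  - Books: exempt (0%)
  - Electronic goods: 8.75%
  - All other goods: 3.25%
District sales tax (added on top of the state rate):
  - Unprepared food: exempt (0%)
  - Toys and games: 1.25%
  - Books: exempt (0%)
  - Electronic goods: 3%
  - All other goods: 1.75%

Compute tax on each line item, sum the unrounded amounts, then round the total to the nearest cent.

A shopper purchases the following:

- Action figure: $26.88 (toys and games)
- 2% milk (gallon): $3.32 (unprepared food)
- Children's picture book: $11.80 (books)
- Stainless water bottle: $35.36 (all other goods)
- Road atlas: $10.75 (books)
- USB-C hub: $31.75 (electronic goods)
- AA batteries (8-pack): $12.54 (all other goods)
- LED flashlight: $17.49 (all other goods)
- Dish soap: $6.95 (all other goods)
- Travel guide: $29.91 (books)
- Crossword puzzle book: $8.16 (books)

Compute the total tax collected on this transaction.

$9.87

Action figure $26.88: toys and games → 7.75% + 1.25% district = 9% → $2.4192
2% milk (gallon) $3.32: unprepared food → 3.25% + 0% district = 3.25% → $0.1079
Children's picture book $11.80: books → 0% + 0% district = 0% → $0.00
Stainless water bottle $35.36: all other goods → 3.25% + 1.75% district = 5% → $1.768
Road atlas $10.75: books → 0% + 0% district = 0% → $0.00
USB-C hub $31.75: electronic goods → 8.75% + 3% district = 11.75% → $3.730625
AA batteries (8-pack) $12.54: all other goods → 3.25% + 1.75% district = 5% → $0.627
LED flashlight $17.49: all other goods → 3.25% + 1.75% district = 5% → $0.8745
Dish soap $6.95: all other goods → 3.25% + 1.75% district = 5% → $0.3475
Travel guide $29.91: books → 0% + 0% district = 0% → $0.00
Crossword puzzle book $8.16: books → 0% + 0% district = 0% → $0.00
Unrounded tax sum = $9.874725 → $9.87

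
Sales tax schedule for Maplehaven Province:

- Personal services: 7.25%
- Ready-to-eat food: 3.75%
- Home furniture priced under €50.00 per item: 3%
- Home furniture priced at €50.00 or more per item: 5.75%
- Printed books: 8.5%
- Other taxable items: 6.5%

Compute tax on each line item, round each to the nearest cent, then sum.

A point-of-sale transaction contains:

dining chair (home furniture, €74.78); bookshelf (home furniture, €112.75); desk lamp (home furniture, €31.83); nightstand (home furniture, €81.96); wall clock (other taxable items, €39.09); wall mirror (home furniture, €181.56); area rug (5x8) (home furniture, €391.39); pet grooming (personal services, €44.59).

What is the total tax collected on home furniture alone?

€49.38

Dining chair €74.78: home furniture, €50.00 or more → 5.75% → €4.30
Bookshelf €112.75: home furniture, €50.00 or more → 5.75% → €6.48
Desk lamp €31.83: home furniture, under €50.00 → 3% → €0.95
Nightstand €81.96: home furniture, €50.00 or more → 5.75% → €4.71
Wall mirror €181.56: home furniture, €50.00 or more → 5.75% → €10.44
Area rug (5x8) €391.39: home furniture, €50.00 or more → 5.75% → €22.50
Tax on home furniture = €4.30 + €6.48 + €0.95 + €4.71 + €10.44 + €22.50 = €49.38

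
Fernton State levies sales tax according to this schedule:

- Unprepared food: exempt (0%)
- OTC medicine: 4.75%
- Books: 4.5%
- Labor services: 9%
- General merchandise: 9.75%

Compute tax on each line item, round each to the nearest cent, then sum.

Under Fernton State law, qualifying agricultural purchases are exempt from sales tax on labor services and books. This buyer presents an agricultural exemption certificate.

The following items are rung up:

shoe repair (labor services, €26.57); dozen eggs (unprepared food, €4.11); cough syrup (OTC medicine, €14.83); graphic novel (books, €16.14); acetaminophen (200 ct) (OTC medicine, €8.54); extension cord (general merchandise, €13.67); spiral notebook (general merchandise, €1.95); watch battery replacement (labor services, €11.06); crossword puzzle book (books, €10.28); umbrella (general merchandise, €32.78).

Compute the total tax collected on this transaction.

Shoe repair €26.57: labor services, buyer-exempt → 0% → €0.00
Dozen eggs €4.11: unprepared food → 0% → €0.00
Cough syrup €14.83: OTC medicine → 4.75% → €0.70
Graphic novel €16.14: books, buyer-exempt → 0% → €0.00
Acetaminophen (200 ct) €8.54: OTC medicine → 4.75% → €0.41
Extension cord €13.67: general merchandise → 9.75% → €1.33
Spiral notebook €1.95: general merchandise → 9.75% → €0.19
Watch battery replacement €11.06: labor services, buyer-exempt → 0% → €0.00
Crossword puzzle book €10.28: books, buyer-exempt → 0% → €0.00
Umbrella €32.78: general merchandise → 9.75% → €3.20
Total tax = €0.70 + €0.41 + €1.33 + €0.19 + €3.20 = €5.83

€5.83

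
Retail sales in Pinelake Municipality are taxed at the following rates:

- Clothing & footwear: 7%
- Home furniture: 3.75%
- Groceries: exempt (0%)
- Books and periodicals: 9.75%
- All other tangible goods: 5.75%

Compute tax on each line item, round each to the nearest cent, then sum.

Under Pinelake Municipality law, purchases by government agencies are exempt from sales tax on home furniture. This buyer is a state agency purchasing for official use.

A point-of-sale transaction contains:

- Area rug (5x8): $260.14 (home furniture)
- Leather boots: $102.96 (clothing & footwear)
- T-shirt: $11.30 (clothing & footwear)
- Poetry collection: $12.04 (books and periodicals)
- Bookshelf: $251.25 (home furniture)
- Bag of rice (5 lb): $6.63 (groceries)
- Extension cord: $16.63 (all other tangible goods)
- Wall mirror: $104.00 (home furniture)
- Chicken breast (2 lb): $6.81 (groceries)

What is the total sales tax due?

Area rug (5x8) $260.14: home furniture, buyer-exempt → 0% → $0.00
Leather boots $102.96: clothing & footwear → 7% → $7.21
T-shirt $11.30: clothing & footwear → 7% → $0.79
Poetry collection $12.04: books and periodicals → 9.75% → $1.17
Bookshelf $251.25: home furniture, buyer-exempt → 0% → $0.00
Bag of rice (5 lb) $6.63: groceries → 0% → $0.00
Extension cord $16.63: all other tangible goods → 5.75% → $0.96
Wall mirror $104.00: home furniture, buyer-exempt → 0% → $0.00
Chicken breast (2 lb) $6.81: groceries → 0% → $0.00
Total tax = $7.21 + $0.79 + $1.17 + $0.96 = $10.13

$10.13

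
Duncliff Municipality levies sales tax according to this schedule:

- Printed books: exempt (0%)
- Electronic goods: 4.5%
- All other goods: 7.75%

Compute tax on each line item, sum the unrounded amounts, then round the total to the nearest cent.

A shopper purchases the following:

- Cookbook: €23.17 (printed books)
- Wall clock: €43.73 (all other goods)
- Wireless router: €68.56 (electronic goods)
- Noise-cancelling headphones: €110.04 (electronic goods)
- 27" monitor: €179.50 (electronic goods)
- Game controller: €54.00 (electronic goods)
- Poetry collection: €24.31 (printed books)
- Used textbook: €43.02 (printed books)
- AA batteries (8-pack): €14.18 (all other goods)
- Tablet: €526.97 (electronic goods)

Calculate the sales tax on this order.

Cookbook €23.17: printed books → 0% → €0.00
Wall clock €43.73: all other goods → 7.75% → €3.389075
Wireless router €68.56: electronic goods → 4.5% → €3.0852
Noise-cancelling headphones €110.04: electronic goods → 4.5% → €4.9518
27" monitor €179.50: electronic goods → 4.5% → €8.0775
Game controller €54.00: electronic goods → 4.5% → €2.43
Poetry collection €24.31: printed books → 0% → €0.00
Used textbook €43.02: printed books → 0% → €0.00
AA batteries (8-pack) €14.18: all other goods → 7.75% → €1.09895
Tablet €526.97: electronic goods → 4.5% → €23.71365
Unrounded tax sum = €46.746175 → €46.75

€46.75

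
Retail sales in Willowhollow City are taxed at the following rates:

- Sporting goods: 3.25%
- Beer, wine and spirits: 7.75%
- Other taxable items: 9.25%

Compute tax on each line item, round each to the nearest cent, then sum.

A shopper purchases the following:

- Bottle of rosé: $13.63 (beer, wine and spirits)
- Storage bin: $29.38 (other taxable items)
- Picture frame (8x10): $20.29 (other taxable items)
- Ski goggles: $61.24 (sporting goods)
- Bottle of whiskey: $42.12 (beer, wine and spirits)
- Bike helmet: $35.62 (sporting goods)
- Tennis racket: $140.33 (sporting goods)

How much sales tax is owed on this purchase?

$16.63

Bottle of rosé $13.63: beer, wine and spirits → 7.75% → $1.06
Storage bin $29.38: other taxable items → 9.25% → $2.72
Picture frame (8x10) $20.29: other taxable items → 9.25% → $1.88
Ski goggles $61.24: sporting goods → 3.25% → $1.99
Bottle of whiskey $42.12: beer, wine and spirits → 7.75% → $3.26
Bike helmet $35.62: sporting goods → 3.25% → $1.16
Tennis racket $140.33: sporting goods → 3.25% → $4.56
Total tax = $1.06 + $2.72 + $1.88 + $1.99 + $3.26 + $1.16 + $4.56 = $16.63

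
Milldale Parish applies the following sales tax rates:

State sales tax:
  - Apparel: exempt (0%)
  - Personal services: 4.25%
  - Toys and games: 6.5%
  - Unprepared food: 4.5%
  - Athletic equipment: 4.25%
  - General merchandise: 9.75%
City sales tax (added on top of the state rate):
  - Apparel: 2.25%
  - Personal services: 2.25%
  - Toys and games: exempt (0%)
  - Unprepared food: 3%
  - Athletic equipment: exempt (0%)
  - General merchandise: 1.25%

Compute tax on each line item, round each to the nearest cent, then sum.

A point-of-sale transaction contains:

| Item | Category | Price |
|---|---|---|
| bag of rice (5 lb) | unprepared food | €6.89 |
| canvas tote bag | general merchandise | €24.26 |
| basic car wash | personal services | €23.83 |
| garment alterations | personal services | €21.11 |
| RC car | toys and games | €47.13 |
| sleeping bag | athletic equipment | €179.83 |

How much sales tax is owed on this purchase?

Bag of rice (5 lb) €6.89: unprepared food → 4.5% + 3% city = 7.5% → €0.52
Canvas tote bag €24.26: general merchandise → 9.75% + 1.25% city = 11% → €2.67
Basic car wash €23.83: personal services → 4.25% + 2.25% city = 6.5% → €1.55
Garment alterations €21.11: personal services → 4.25% + 2.25% city = 6.5% → €1.37
RC car €47.13: toys and games → 6.5% + 0% city = 6.5% → €3.06
Sleeping bag €179.83: athletic equipment → 4.25% + 0% city = 4.25% → €7.64
Total tax = €0.52 + €2.67 + €1.55 + €1.37 + €3.06 + €7.64 = €16.81

€16.81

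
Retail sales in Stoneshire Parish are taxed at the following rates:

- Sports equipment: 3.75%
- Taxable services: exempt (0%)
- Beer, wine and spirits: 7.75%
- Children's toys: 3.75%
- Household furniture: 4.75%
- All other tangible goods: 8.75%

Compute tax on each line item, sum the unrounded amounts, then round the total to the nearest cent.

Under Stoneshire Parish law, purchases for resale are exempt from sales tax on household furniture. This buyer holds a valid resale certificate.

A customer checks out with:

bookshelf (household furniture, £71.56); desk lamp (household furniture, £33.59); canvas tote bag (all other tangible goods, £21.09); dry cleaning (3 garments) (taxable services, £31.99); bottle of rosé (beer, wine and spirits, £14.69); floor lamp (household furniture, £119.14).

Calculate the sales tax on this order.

Bookshelf £71.56: household furniture, buyer-exempt → 0% → £0.00
Desk lamp £33.59: household furniture, buyer-exempt → 0% → £0.00
Canvas tote bag £21.09: all other tangible goods → 8.75% → £1.845375
Dry cleaning (3 garments) £31.99: taxable services → 0% → £0.00
Bottle of rosé £14.69: beer, wine and spirits → 7.75% → £1.138475
Floor lamp £119.14: household furniture, buyer-exempt → 0% → £0.00
Unrounded tax sum = £2.98385 → £2.98

£2.98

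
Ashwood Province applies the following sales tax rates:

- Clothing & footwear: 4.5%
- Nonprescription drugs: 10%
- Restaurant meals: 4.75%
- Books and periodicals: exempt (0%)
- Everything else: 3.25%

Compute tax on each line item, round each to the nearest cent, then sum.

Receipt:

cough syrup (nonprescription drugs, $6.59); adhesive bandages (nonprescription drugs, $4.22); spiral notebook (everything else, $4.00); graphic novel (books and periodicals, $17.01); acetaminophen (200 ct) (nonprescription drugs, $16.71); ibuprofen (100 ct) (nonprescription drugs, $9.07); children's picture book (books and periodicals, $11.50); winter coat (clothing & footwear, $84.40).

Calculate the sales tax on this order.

Cough syrup $6.59: nonprescription drugs → 10% → $0.66
Adhesive bandages $4.22: nonprescription drugs → 10% → $0.42
Spiral notebook $4.00: everything else → 3.25% → $0.13
Graphic novel $17.01: books and periodicals → 0% → $0.00
Acetaminophen (200 ct) $16.71: nonprescription drugs → 10% → $1.67
Ibuprofen (100 ct) $9.07: nonprescription drugs → 10% → $0.91
Children's picture book $11.50: books and periodicals → 0% → $0.00
Winter coat $84.40: clothing & footwear → 4.5% → $3.80
Total tax = $0.66 + $0.42 + $0.13 + $1.67 + $0.91 + $3.80 = $7.59

$7.59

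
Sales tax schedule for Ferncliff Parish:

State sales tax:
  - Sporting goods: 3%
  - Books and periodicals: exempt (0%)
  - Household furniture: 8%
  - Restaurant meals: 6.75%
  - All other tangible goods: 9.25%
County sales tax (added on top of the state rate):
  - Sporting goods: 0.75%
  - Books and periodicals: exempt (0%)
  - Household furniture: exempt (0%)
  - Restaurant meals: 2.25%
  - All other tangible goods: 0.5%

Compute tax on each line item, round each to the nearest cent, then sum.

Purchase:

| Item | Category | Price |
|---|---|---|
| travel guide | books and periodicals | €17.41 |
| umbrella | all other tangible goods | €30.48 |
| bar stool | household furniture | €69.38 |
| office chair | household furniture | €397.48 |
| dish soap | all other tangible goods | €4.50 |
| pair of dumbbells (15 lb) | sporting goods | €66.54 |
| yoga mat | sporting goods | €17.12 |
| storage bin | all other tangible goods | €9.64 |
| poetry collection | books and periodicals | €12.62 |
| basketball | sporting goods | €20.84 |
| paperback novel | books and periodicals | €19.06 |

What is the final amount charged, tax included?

€710.69

Travel guide €17.41: books and periodicals → 0% + 0% county = 0% → €0.00
Umbrella €30.48: all other tangible goods → 9.25% + 0.5% county = 9.75% → €2.97
Bar stool €69.38: household furniture → 8% + 0% county = 8% → €5.55
Office chair €397.48: household furniture → 8% + 0% county = 8% → €31.80
Dish soap €4.50: all other tangible goods → 9.25% + 0.5% county = 9.75% → €0.44
Pair of dumbbells (15 lb) €66.54: sporting goods → 3% + 0.75% county = 3.75% → €2.50
Yoga mat €17.12: sporting goods → 3% + 0.75% county = 3.75% → €0.64
Storage bin €9.64: all other tangible goods → 9.25% + 0.5% county = 9.75% → €0.94
Poetry collection €12.62: books and periodicals → 0% + 0% county = 0% → €0.00
Basketball €20.84: sporting goods → 3% + 0.75% county = 3.75% → €0.78
Paperback novel €19.06: books and periodicals → 0% + 0% county = 0% → €0.00
Subtotal = €665.07; tax = €45.62; total due = €710.69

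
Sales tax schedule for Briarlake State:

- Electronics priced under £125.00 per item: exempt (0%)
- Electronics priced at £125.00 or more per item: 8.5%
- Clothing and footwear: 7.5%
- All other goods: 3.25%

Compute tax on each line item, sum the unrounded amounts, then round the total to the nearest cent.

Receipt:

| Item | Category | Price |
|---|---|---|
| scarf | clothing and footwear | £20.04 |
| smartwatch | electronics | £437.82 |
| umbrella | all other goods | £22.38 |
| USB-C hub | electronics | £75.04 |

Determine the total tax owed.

Scarf £20.04: clothing and footwear → 7.5% → £1.503
Smartwatch £437.82: electronics, £125.00 or more → 8.5% → £37.2147
Umbrella £22.38: all other goods → 3.25% → £0.72735
USB-C hub £75.04: electronics, under £125.00 → 0% → £0.00
Unrounded tax sum = £39.44505 → £39.45

£39.45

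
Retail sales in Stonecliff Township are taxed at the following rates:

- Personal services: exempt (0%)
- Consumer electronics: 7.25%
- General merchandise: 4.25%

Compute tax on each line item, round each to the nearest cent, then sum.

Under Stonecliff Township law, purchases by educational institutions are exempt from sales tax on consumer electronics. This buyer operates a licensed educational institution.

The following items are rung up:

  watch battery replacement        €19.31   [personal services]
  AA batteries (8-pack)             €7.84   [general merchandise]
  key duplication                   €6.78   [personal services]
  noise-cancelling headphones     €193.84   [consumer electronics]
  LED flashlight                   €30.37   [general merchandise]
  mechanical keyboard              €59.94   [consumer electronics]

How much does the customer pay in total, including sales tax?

Watch battery replacement €19.31: personal services → 0% → €0.00
AA batteries (8-pack) €7.84: general merchandise → 4.25% → €0.33
Key duplication €6.78: personal services → 0% → €0.00
Noise-cancelling headphones €193.84: consumer electronics, buyer-exempt → 0% → €0.00
LED flashlight €30.37: general merchandise → 4.25% → €1.29
Mechanical keyboard €59.94: consumer electronics, buyer-exempt → 0% → €0.00
Subtotal = €318.08; tax = €1.62; total due = €319.70

€319.70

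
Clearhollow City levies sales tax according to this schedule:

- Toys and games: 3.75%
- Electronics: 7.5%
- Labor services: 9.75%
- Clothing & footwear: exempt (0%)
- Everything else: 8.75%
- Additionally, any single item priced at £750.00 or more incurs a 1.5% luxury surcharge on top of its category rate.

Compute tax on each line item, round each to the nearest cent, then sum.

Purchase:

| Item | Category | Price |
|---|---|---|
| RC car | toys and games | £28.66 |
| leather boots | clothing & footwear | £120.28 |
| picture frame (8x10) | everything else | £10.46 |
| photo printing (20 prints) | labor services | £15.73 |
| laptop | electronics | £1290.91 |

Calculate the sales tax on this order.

RC car £28.66: toys and games → 3.75% → £1.07
Leather boots £120.28: clothing & footwear → 0% → £0.00
Picture frame (8x10) £10.46: everything else → 8.75% → £0.92
Photo printing (20 prints) £15.73: labor services → 9.75% → £1.53
Laptop £1290.91: electronics → 7.5% + 1.5% surcharge = 9% → £116.18
Total tax = £1.07 + £0.92 + £1.53 + £116.18 = £119.70

£119.70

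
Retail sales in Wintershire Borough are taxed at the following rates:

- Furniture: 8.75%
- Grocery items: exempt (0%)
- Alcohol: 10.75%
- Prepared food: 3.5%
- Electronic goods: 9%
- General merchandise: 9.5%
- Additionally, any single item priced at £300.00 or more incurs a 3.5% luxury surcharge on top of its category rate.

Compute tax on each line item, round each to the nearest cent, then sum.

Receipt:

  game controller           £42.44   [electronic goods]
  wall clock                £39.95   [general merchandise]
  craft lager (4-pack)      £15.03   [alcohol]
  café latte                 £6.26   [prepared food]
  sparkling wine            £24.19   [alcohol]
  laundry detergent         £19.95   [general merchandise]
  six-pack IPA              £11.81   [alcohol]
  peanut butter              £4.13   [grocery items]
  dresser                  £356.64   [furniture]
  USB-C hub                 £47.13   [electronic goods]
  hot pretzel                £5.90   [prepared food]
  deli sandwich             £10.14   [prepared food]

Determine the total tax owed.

Game controller £42.44: electronic goods → 9% → £3.82
Wall clock £39.95: general merchandise → 9.5% → £3.80
Craft lager (4-pack) £15.03: alcohol → 10.75% → £1.62
Café latte £6.26: prepared food → 3.5% → £0.22
Sparkling wine £24.19: alcohol → 10.75% → £2.60
Laundry detergent £19.95: general merchandise → 9.5% → £1.90
Six-pack IPA £11.81: alcohol → 10.75% → £1.27
Peanut butter £4.13: grocery items → 0% → £0.00
Dresser £356.64: furniture → 8.75% + 3.5% surcharge = 12.25% → £43.69
USB-C hub £47.13: electronic goods → 9% → £4.24
Hot pretzel £5.90: prepared food → 3.5% → £0.21
Deli sandwich £10.14: prepared food → 3.5% → £0.35
Total tax = £3.82 + £3.80 + £1.62 + £0.22 + £2.60 + £1.90 + £1.27 + £43.69 + £4.24 + £0.21 + £0.35 = £63.72

£63.72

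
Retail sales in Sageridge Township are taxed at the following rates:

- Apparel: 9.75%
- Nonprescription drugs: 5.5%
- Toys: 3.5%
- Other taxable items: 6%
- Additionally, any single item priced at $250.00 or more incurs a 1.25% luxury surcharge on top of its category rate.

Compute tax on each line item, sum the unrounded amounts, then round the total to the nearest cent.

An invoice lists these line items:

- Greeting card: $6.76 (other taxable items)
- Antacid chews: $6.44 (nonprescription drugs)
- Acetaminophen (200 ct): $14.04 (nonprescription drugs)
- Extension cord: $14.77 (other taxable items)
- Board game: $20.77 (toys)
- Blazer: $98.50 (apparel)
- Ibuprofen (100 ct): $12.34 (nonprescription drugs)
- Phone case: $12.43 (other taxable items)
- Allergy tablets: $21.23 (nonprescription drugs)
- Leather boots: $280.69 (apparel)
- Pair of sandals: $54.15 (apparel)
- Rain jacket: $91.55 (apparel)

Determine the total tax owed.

Greeting card $6.76: other taxable items → 6% → $0.4056
Antacid chews $6.44: nonprescription drugs → 5.5% → $0.3542
Acetaminophen (200 ct) $14.04: nonprescription drugs → 5.5% → $0.7722
Extension cord $14.77: other taxable items → 6% → $0.8862
Board game $20.77: toys → 3.5% → $0.72695
Blazer $98.50: apparel → 9.75% → $9.60375
Ibuprofen (100 ct) $12.34: nonprescription drugs → 5.5% → $0.6787
Phone case $12.43: other taxable items → 6% → $0.7458
Allergy tablets $21.23: nonprescription drugs → 5.5% → $1.16765
Leather boots $280.69: apparel → 9.75% + 1.25% surcharge = 11% → $30.8759
Pair of sandals $54.15: apparel → 9.75% → $5.279625
Rain jacket $91.55: apparel → 9.75% → $8.926125
Unrounded tax sum = $60.4227 → $60.42

$60.42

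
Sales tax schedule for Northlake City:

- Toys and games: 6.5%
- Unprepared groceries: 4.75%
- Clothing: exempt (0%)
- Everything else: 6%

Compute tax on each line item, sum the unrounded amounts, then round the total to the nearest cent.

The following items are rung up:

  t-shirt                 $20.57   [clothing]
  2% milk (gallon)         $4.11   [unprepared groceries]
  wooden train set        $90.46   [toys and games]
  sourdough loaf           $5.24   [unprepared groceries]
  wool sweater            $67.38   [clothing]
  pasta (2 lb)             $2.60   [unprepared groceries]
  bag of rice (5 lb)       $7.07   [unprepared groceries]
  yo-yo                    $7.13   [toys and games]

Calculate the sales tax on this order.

T-shirt $20.57: clothing → 0% → $0.00
2% milk (gallon) $4.11: unprepared groceries → 4.75% → $0.195225
Wooden train set $90.46: toys and games → 6.5% → $5.8799
Sourdough loaf $5.24: unprepared groceries → 4.75% → $0.2489
Wool sweater $67.38: clothing → 0% → $0.00
Pasta (2 lb) $2.60: unprepared groceries → 4.75% → $0.1235
Bag of rice (5 lb) $7.07: unprepared groceries → 4.75% → $0.335825
Yo-yo $7.13: toys and games → 6.5% → $0.46345
Unrounded tax sum = $7.2468 → $7.25

$7.25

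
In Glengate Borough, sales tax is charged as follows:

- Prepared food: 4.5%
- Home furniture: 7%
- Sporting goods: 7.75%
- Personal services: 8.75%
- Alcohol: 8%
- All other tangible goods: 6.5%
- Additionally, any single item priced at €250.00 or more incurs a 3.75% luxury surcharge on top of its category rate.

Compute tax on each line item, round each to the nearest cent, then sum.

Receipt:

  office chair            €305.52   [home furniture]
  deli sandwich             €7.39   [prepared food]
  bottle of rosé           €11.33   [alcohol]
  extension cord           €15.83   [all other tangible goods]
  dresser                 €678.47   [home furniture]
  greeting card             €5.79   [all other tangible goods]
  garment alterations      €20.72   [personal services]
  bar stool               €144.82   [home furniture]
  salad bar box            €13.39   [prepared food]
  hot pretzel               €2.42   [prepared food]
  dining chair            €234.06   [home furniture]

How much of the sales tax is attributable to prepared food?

Deli sandwich €7.39: prepared food → 4.5% → €0.33
Salad bar box €13.39: prepared food → 4.5% → €0.60
Hot pretzel €2.42: prepared food → 4.5% → €0.11
Tax on prepared food = €0.33 + €0.60 + €0.11 = €1.04

€1.04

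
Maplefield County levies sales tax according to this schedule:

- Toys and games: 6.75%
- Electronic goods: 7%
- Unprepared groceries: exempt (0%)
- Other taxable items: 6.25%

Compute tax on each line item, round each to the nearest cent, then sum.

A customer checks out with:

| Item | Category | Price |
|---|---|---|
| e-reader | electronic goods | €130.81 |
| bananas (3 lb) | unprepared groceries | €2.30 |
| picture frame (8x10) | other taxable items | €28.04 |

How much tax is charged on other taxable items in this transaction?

Picture frame (8x10) €28.04: other taxable items → 6.25% → €1.75
Tax on other taxable items = €1.75

€1.75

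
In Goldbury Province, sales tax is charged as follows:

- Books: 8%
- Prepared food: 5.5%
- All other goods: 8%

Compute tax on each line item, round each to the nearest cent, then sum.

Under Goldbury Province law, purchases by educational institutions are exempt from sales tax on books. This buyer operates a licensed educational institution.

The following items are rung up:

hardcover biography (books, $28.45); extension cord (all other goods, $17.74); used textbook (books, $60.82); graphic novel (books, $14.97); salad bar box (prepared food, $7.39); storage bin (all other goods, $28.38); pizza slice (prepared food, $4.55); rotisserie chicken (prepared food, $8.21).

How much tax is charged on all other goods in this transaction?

$3.69

Extension cord $17.74: all other goods → 8% → $1.42
Storage bin $28.38: all other goods → 8% → $2.27
Tax on all other goods = $1.42 + $2.27 = $3.69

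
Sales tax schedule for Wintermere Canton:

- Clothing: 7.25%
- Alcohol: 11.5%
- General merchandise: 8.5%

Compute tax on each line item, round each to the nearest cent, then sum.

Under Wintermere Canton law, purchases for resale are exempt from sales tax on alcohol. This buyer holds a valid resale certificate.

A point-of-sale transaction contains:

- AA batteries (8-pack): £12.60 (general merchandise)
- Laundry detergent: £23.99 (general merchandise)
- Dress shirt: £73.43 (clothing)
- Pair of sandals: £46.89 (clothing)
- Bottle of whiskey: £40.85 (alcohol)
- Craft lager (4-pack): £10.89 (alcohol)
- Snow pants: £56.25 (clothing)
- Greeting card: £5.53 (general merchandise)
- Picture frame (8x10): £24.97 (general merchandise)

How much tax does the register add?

AA batteries (8-pack) £12.60: general merchandise → 8.5% → £1.07
Laundry detergent £23.99: general merchandise → 8.5% → £2.04
Dress shirt £73.43: clothing → 7.25% → £5.32
Pair of sandals £46.89: clothing → 7.25% → £3.40
Bottle of whiskey £40.85: alcohol, buyer-exempt → 0% → £0.00
Craft lager (4-pack) £10.89: alcohol, buyer-exempt → 0% → £0.00
Snow pants £56.25: clothing → 7.25% → £4.08
Greeting card £5.53: general merchandise → 8.5% → £0.47
Picture frame (8x10) £24.97: general merchandise → 8.5% → £2.12
Total tax = £1.07 + £2.04 + £5.32 + £3.40 + £4.08 + £0.47 + £2.12 = £18.50

£18.50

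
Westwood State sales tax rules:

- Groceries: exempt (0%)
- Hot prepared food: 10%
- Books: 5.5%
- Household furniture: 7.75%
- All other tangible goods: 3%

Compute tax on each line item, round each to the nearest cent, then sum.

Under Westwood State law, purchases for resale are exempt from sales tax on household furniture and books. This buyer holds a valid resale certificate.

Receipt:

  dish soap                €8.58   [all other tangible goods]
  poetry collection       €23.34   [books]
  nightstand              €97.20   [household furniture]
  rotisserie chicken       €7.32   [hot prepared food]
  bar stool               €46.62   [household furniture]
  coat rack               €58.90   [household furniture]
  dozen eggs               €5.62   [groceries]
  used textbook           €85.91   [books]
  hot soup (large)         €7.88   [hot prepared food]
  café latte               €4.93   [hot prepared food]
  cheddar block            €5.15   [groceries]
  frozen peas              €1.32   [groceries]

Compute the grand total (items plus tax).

Dish soap €8.58: all other tangible goods → 3% → €0.26
Poetry collection €23.34: books, buyer-exempt → 0% → €0.00
Nightstand €97.20: household furniture, buyer-exempt → 0% → €0.00
Rotisserie chicken €7.32: hot prepared food → 10% → €0.73
Bar stool €46.62: household furniture, buyer-exempt → 0% → €0.00
Coat rack €58.90: household furniture, buyer-exempt → 0% → €0.00
Dozen eggs €5.62: groceries → 0% → €0.00
Used textbook €85.91: books, buyer-exempt → 0% → €0.00
Hot soup (large) €7.88: hot prepared food → 10% → €0.79
Café latte €4.93: hot prepared food → 10% → €0.49
Cheddar block €5.15: groceries → 0% → €0.00
Frozen peas €1.32: groceries → 0% → €0.00
Subtotal = €352.77; tax = €2.27; total due = €355.04

€355.04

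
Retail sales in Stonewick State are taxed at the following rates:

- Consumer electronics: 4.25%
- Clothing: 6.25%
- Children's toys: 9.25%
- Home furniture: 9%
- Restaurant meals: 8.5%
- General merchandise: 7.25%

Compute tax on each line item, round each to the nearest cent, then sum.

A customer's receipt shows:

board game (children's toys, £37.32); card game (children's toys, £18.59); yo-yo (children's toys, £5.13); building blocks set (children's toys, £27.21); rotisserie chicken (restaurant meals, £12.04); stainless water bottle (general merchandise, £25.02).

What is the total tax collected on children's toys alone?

£8.16

Board game £37.32: children's toys → 9.25% → £3.45
Card game £18.59: children's toys → 9.25% → £1.72
Yo-yo £5.13: children's toys → 9.25% → £0.47
Building blocks set £27.21: children's toys → 9.25% → £2.52
Tax on children's toys = £3.45 + £1.72 + £0.47 + £2.52 = £8.16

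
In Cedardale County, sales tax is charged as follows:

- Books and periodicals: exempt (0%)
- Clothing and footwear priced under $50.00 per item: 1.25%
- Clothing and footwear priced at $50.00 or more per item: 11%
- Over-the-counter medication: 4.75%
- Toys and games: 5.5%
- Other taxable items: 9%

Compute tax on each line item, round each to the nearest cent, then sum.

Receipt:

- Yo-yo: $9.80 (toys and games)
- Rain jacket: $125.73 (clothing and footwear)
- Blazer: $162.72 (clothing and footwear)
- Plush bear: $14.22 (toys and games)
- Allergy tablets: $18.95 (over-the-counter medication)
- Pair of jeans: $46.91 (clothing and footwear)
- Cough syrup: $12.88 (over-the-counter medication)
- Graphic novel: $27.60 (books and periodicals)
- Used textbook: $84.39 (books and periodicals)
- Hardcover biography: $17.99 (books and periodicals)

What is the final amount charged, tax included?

$556.34

Yo-yo $9.80: toys and games → 5.5% → $0.54
Rain jacket $125.73: clothing and footwear, $50.00 or more → 11% → $13.83
Blazer $162.72: clothing and footwear, $50.00 or more → 11% → $17.90
Plush bear $14.22: toys and games → 5.5% → $0.78
Allergy tablets $18.95: over-the-counter medication → 4.75% → $0.90
Pair of jeans $46.91: clothing and footwear, under $50.00 → 1.25% → $0.59
Cough syrup $12.88: over-the-counter medication → 4.75% → $0.61
Graphic novel $27.60: books and periodicals → 0% → $0.00
Used textbook $84.39: books and periodicals → 0% → $0.00
Hardcover biography $17.99: books and periodicals → 0% → $0.00
Subtotal = $521.19; tax = $35.15; total due = $556.34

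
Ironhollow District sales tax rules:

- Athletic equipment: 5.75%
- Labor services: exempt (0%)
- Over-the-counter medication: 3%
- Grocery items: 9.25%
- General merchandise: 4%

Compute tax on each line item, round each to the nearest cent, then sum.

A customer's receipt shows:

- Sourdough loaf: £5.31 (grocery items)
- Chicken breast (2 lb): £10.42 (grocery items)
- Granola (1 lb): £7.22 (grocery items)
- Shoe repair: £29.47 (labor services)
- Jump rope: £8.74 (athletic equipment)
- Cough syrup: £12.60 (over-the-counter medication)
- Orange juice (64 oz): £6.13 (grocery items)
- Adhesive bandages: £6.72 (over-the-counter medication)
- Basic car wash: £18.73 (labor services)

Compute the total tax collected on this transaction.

Sourdough loaf £5.31: grocery items → 9.25% → £0.49
Chicken breast (2 lb) £10.42: grocery items → 9.25% → £0.96
Granola (1 lb) £7.22: grocery items → 9.25% → £0.67
Shoe repair £29.47: labor services → 0% → £0.00
Jump rope £8.74: athletic equipment → 5.75% → £0.50
Cough syrup £12.60: over-the-counter medication → 3% → £0.38
Orange juice (64 oz) £6.13: grocery items → 9.25% → £0.57
Adhesive bandages £6.72: over-the-counter medication → 3% → £0.20
Basic car wash £18.73: labor services → 0% → £0.00
Total tax = £0.49 + £0.96 + £0.67 + £0.50 + £0.38 + £0.57 + £0.20 = £3.77

£3.77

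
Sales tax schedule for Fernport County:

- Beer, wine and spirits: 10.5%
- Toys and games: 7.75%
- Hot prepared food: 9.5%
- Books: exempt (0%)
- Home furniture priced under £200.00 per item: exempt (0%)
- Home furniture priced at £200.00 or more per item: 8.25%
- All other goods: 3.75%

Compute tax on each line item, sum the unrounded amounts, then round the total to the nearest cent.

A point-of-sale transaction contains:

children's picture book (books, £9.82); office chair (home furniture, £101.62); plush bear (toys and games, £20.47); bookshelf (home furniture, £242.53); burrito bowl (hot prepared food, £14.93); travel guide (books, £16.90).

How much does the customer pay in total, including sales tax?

Children's picture book £9.82: books → 0% → £0.00
Office chair £101.62: home furniture, under £200.00 → 0% → £0.00
Plush bear £20.47: toys and games → 7.75% → £1.586425
Bookshelf £242.53: home furniture, £200.00 or more → 8.25% → £20.008725
Burrito bowl £14.93: hot prepared food → 9.5% → £1.41835
Travel guide £16.90: books → 0% → £0.00
Subtotal = £406.27; unrounded tax = £23.0135 → £23.01; total due = £429.28

£429.28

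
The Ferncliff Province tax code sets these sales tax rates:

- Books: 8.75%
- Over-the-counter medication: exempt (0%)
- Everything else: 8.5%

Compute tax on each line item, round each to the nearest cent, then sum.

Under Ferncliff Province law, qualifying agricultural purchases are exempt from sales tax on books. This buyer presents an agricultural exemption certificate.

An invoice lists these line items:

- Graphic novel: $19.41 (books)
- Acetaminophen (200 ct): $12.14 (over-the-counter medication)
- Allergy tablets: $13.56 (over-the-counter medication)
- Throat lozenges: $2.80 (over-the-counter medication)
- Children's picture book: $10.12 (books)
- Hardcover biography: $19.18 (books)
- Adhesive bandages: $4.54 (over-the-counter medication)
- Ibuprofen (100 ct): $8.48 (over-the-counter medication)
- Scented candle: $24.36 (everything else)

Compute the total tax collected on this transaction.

$2.07

Graphic novel $19.41: books, buyer-exempt → 0% → $0.00
Acetaminophen (200 ct) $12.14: over-the-counter medication → 0% → $0.00
Allergy tablets $13.56: over-the-counter medication → 0% → $0.00
Throat lozenges $2.80: over-the-counter medication → 0% → $0.00
Children's picture book $10.12: books, buyer-exempt → 0% → $0.00
Hardcover biography $19.18: books, buyer-exempt → 0% → $0.00
Adhesive bandages $4.54: over-the-counter medication → 0% → $0.00
Ibuprofen (100 ct) $8.48: over-the-counter medication → 0% → $0.00
Scented candle $24.36: everything else → 8.5% → $2.07
Total tax = $2.07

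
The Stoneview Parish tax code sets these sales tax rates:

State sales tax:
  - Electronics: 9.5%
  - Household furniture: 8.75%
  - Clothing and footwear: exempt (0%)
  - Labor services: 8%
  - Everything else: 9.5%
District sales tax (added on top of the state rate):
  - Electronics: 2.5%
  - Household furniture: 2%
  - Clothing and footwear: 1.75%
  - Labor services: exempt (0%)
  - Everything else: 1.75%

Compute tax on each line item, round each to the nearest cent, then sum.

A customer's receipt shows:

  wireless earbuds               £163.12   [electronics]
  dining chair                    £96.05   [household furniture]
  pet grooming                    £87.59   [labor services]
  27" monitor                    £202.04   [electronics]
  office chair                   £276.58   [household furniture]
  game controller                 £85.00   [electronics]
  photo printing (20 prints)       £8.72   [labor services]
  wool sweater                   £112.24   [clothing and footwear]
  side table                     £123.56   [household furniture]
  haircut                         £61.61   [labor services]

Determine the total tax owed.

Wireless earbuds £163.12: electronics → 9.5% + 2.5% district = 12% → £19.57
Dining chair £96.05: household furniture → 8.75% + 2% district = 10.75% → £10.33
Pet grooming £87.59: labor services → 8% + 0% district = 8% → £7.01
27" monitor £202.04: electronics → 9.5% + 2.5% district = 12% → £24.24
Office chair £276.58: household furniture → 8.75% + 2% district = 10.75% → £29.73
Game controller £85.00: electronics → 9.5% + 2.5% district = 12% → £10.20
Photo printing (20 prints) £8.72: labor services → 8% + 0% district = 8% → £0.70
Wool sweater £112.24: clothing and footwear → 0% + 1.75% district = 1.75% → £1.96
Side table £123.56: household furniture → 8.75% + 2% district = 10.75% → £13.28
Haircut £61.61: labor services → 8% + 0% district = 8% → £4.93
Total tax = £19.57 + £10.33 + £7.01 + £24.24 + £29.73 + £10.20 + £0.70 + £1.96 + £13.28 + £4.93 = £121.95

£121.95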